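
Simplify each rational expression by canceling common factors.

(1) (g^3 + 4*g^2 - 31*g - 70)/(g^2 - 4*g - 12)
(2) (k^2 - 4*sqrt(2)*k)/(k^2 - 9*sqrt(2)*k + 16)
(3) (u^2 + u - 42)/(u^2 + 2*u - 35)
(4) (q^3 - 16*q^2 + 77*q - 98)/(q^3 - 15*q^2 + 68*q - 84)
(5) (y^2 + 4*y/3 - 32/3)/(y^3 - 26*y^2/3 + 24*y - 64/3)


(1) = (g^2 + 2*g - 35)/(g - 6)
(2) = (k^2 - 4*sqrt(2)*k)/(k^2 - 9*sqrt(2)*k + 16)
(3) = (u - 6)/(u - 5)
(4) = (q - 7)/(q - 6)
(5) = (y + 4)/(y^2 - 6*y + 8)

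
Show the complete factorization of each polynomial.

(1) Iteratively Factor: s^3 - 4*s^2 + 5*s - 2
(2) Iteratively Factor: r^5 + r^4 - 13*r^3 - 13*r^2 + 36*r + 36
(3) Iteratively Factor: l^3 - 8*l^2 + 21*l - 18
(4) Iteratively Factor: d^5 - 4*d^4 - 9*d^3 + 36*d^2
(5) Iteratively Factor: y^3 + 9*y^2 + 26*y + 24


(1) = (s - 1)*(s^2 - 3*s + 2) = (s - 1)^2*(s - 2)
(2) = (r + 3)*(r^4 - 2*r^3 - 7*r^2 + 8*r + 12) = (r + 2)*(r + 3)*(r^3 - 4*r^2 + r + 6) = (r - 3)*(r + 2)*(r + 3)*(r^2 - r - 2) = (r - 3)*(r - 2)*(r + 2)*(r + 3)*(r + 1)
(3) = (l - 3)*(l^2 - 5*l + 6) = (l - 3)*(l - 2)*(l - 3)
(4) = (d - 4)*(d^4 - 9*d^2) = (d - 4)*(d - 3)*(d^3 + 3*d^2) = (d - 4)*(d - 3)*(d + 3)*(d^2) = d*(d - 4)*(d - 3)*(d + 3)*(d)
(5) = (y + 4)*(y^2 + 5*y + 6) = (y + 2)*(y + 4)*(y + 3)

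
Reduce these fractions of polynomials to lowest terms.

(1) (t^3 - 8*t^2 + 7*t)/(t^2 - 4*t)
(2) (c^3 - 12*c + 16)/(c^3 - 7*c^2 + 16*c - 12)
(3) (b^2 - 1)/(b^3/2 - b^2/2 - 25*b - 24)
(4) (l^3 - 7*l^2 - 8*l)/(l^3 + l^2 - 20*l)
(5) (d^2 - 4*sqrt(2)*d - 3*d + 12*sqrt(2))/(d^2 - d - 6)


(1) = (t^2 - 8*t + 7)/(t - 4)
(2) = (c + 4)/(c - 3)
(3) = (2*b - 2)/(b^2 - 2*b - 48)
(4) = (l^2 - 7*l - 8)/(l^2 + l - 20)
(5) = (d - 4*sqrt(2))/(d + 2)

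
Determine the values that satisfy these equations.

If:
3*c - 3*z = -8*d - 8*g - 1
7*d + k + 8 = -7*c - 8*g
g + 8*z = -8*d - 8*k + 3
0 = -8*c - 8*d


Then:
c = -125*z/379 - 473/379
d = 125*z/379 + 473/379
g = 64*z/379 - 343/379
k = -512*z/379 - 288/379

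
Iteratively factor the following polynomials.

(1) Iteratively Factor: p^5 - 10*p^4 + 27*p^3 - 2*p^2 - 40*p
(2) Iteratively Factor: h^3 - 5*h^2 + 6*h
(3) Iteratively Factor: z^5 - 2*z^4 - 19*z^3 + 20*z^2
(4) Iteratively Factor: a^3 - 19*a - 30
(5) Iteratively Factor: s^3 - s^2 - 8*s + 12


(1) = (p + 1)*(p^4 - 11*p^3 + 38*p^2 - 40*p) = p*(p + 1)*(p^3 - 11*p^2 + 38*p - 40) = p*(p - 4)*(p + 1)*(p^2 - 7*p + 10) = p*(p - 5)*(p - 4)*(p + 1)*(p - 2)
(2) = (h)*(h^2 - 5*h + 6) = h*(h - 2)*(h - 3)
(3) = (z - 5)*(z^4 + 3*z^3 - 4*z^2) = (z - 5)*(z - 1)*(z^3 + 4*z^2) = (z - 5)*(z - 1)*(z + 4)*(z^2) = z*(z - 5)*(z - 1)*(z + 4)*(z)
(4) = (a + 3)*(a^2 - 3*a - 10) = (a - 5)*(a + 3)*(a + 2)
(5) = (s + 3)*(s^2 - 4*s + 4) = (s - 2)*(s + 3)*(s - 2)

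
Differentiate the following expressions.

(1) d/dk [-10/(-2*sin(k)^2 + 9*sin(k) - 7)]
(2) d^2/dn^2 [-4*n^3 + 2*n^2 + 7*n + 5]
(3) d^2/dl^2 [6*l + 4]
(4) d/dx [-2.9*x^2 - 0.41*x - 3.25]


(1) = 10*(9 - 4*sin(k))*cos(k)/(2*sin(k)^2 - 9*sin(k) + 7)^2
(2) = 4 - 24*n
(3) = 0
(4) = -5.8*x - 0.41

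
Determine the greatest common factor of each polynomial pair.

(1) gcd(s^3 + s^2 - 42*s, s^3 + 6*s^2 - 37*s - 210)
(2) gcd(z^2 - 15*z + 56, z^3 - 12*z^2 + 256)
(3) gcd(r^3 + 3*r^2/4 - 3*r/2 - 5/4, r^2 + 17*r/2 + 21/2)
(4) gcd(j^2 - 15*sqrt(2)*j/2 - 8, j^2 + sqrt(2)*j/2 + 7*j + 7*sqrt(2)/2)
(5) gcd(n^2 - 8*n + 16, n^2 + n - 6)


(1) = gcd(s*(s - 6)*(s + 7), (s - 6)*(s + 5)*(s + 7)) = s^2 + s - 42
(2) = z - 8
(3) = 1
(4) = gcd((j - 8*sqrt(2))*(j + sqrt(2)/2), (j + 7)*(j + sqrt(2)/2)) = j + sqrt(2)/2
(5) = 1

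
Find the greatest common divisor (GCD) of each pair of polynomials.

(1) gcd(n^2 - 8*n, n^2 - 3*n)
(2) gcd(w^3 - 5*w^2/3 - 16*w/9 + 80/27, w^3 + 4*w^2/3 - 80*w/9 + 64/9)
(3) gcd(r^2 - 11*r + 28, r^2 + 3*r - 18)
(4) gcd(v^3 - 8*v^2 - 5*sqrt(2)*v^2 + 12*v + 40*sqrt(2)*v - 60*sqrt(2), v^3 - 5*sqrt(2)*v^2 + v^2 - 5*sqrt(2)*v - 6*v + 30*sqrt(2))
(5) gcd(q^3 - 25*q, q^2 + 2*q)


(1) = gcd(n*(n - 8), n*(n - 3)) = n
(2) = gcd((w - 5/3)*(w - 4/3)*(w + 4/3), (w - 4/3)^2*(w + 4)) = w - 4/3
(3) = 1
(4) = v^2 + v*(-5*sqrt(2) - 2) + 10*sqrt(2)
(5) = gcd(q*(q - 5)*(q + 5), q*(q + 2)) = q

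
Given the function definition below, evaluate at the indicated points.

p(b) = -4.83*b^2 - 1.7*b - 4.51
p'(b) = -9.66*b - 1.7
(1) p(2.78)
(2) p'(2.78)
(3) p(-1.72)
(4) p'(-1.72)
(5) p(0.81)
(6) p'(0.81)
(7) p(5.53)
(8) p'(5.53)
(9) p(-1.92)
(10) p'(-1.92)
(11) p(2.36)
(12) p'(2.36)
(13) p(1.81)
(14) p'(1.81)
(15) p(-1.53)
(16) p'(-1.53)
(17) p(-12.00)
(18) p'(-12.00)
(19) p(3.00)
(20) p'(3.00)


(1) = -46.56
(2) = -28.55
(3) = -15.88
(4) = 14.92
(5) = -9.06
(6) = -9.52
(7) = -161.62
(8) = -55.12
(9) = -19.05
(10) = 16.85
(11) = -35.42
(12) = -24.50
(13) = -23.41
(14) = -19.18
(15) = -13.22
(16) = 13.08
(17) = -679.63
(18) = 114.22
(19) = -53.08
(20) = -30.68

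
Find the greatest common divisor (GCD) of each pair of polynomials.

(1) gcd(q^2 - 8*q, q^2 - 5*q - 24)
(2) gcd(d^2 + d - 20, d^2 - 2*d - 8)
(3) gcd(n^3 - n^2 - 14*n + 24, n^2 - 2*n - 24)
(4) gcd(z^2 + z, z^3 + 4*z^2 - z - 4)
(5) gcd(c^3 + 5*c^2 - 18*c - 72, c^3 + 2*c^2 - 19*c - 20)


(1) = gcd(q*(q - 8), (q - 8)*(q + 3)) = q - 8
(2) = d - 4
(3) = gcd((n - 3)*(n - 2)*(n + 4), (n - 6)*(n + 4)) = n + 4
(4) = gcd(z*(z + 1), (z - 1)*(z + 1)*(z + 4)) = z + 1
(5) = gcd((c - 4)*(c + 3)*(c + 6), (c - 4)*(c + 1)*(c + 5)) = c - 4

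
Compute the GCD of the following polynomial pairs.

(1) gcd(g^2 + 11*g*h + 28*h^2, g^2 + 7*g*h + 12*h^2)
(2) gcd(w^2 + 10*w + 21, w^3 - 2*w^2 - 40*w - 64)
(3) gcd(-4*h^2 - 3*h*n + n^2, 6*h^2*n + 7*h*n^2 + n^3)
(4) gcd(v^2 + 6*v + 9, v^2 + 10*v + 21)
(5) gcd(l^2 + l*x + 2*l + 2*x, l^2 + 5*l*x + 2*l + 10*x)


(1) = g + 4*h
(2) = 1
(3) = gcd((-4*h + n)*(h + n), n*(h + n)*(6*h + n)) = h + n
(4) = v + 3
(5) = l + 2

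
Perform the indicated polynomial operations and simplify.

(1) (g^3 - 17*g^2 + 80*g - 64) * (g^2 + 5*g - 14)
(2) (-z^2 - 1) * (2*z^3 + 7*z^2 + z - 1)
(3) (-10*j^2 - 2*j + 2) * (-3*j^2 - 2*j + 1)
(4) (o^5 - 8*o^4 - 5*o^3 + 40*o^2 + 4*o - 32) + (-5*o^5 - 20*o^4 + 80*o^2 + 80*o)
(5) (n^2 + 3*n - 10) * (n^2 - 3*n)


(1) = g^5 - 12*g^4 - 19*g^3 + 574*g^2 - 1440*g + 896
(2) = -2*z^5 - 7*z^4 - 3*z^3 - 6*z^2 - z + 1
(3) = 30*j^4 + 26*j^3 - 12*j^2 - 6*j + 2
(4) = -4*o^5 - 28*o^4 - 5*o^3 + 120*o^2 + 84*o - 32
(5) = n^4 - 19*n^2 + 30*n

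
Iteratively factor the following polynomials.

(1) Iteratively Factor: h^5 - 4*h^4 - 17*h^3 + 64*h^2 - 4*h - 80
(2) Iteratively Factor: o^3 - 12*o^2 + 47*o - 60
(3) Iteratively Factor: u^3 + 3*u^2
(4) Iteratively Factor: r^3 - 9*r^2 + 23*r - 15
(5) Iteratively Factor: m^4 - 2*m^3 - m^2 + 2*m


(1) = (h + 1)*(h^4 - 5*h^3 - 12*h^2 + 76*h - 80) = (h - 5)*(h + 1)*(h^3 - 12*h + 16) = (h - 5)*(h + 1)*(h + 4)*(h^2 - 4*h + 4) = (h - 5)*(h - 2)*(h + 1)*(h + 4)*(h - 2)
(2) = (o - 5)*(o^2 - 7*o + 12) = (o - 5)*(o - 4)*(o - 3)
(3) = (u)*(u^2 + 3*u) = u*(u + 3)*(u)
(4) = (r - 5)*(r^2 - 4*r + 3) = (r - 5)*(r - 3)*(r - 1)
(5) = (m + 1)*(m^3 - 3*m^2 + 2*m) = (m - 2)*(m + 1)*(m^2 - m) = (m - 2)*(m - 1)*(m + 1)*(m)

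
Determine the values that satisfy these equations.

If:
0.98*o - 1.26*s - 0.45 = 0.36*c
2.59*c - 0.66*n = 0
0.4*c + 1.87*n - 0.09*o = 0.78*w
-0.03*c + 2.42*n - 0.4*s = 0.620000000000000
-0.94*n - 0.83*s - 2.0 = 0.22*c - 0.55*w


Then:
c = -0.03
n = -0.12
o = -2.48
s = -2.28
w = -0.02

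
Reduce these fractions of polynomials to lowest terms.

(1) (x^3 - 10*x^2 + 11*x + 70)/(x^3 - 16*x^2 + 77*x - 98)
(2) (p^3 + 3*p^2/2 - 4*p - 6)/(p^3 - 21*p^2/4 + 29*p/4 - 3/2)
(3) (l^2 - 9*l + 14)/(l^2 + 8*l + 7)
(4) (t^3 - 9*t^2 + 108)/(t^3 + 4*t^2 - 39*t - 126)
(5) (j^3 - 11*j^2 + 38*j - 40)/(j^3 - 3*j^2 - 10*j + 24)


(1) = (x^2 - 3*x - 10)/(x^2 - 9*x + 14)
(2) = (4*p^2 + 14*p + 12)/(4*p^2 - 13*p + 3)
(3) = (l^2 - 9*l + 14)/(l^2 + 8*l + 7)
(4) = (t - 6)/(t + 7)
(5) = (j - 5)/(j + 3)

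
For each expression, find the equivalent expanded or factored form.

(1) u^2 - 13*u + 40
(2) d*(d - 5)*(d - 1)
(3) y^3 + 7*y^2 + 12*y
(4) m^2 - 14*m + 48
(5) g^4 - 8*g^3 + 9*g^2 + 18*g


(1) = (u - 8)*(u - 5)
(2) = d^3 - 6*d^2 + 5*d
(3) = y*(y + 3)*(y + 4)
(4) = (m - 8)*(m - 6)
(5) = g*(g - 6)*(g - 3)*(g + 1)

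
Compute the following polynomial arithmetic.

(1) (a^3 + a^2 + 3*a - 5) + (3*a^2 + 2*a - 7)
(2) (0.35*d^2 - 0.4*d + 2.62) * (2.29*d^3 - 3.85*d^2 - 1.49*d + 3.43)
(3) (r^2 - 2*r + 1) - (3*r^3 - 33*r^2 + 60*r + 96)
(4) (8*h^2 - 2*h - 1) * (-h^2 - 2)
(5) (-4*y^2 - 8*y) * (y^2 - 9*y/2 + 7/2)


(1) = a^3 + 4*a^2 + 5*a - 12
(2) = 0.8015*d^5 - 2.2635*d^4 + 7.0183*d^3 - 8.2905*d^2 - 5.2758*d + 8.9866
(3) = -3*r^3 + 34*r^2 - 62*r - 95
(4) = -8*h^4 + 2*h^3 - 15*h^2 + 4*h + 2
(5) = -4*y^4 + 10*y^3 + 22*y^2 - 28*y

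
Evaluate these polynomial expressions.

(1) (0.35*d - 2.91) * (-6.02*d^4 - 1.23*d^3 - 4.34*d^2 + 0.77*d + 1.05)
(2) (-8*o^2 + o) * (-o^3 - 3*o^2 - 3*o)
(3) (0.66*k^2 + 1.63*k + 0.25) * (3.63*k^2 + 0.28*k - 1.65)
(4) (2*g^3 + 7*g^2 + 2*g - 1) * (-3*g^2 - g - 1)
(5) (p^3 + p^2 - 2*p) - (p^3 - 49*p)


(1) = -2.107*d^5 + 17.0877*d^4 + 2.0603*d^3 + 12.8989*d^2 - 1.8732*d - 3.0555
(2) = 8*o^5 + 23*o^4 + 21*o^3 - 3*o^2
(3) = 2.3958*k^4 + 6.1017*k^3 + 0.2749*k^2 - 2.6195*k - 0.4125
(4) = -6*g^5 - 23*g^4 - 15*g^3 - 6*g^2 - g + 1
(5) = p^2 + 47*p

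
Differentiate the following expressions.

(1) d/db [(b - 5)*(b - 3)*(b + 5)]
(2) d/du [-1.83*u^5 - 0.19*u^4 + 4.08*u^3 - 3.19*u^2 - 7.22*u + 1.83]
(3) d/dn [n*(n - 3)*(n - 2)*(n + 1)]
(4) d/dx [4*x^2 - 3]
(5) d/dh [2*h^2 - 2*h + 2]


(1) = 3*b^2 - 6*b - 25
(2) = -9.15*u^4 - 0.76*u^3 + 12.24*u^2 - 6.38*u - 7.22
(3) = 4*n^3 - 12*n^2 + 2*n + 6
(4) = 8*x
(5) = 4*h - 2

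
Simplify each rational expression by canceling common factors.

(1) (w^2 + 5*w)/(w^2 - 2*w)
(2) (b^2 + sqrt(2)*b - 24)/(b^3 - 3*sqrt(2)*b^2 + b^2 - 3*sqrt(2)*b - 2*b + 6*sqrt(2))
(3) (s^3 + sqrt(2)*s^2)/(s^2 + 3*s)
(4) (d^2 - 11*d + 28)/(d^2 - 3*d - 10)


(1) = (w + 5)/(w - 2)
(2) = (b + 4*sqrt(2))/(b^2 + b - 2)
(3) = (s^2 + sqrt(2)*s)/(s + 3)
(4) = (d^2 - 11*d + 28)/(d^2 - 3*d - 10)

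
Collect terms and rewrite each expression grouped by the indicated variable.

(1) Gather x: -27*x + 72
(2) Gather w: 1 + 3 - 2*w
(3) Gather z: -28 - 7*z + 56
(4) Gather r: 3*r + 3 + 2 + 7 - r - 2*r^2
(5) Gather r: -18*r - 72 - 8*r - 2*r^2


(1) = 72 - 27*x
(2) = 4 - 2*w
(3) = 28 - 7*z
(4) = -2*r^2 + 2*r + 12
(5) = -2*r^2 - 26*r - 72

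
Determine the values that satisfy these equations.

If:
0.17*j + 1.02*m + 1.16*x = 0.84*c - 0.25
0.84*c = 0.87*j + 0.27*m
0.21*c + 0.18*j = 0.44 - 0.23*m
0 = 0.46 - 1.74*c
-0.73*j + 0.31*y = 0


Then:
c = 0.26
j = -0.35
m = 1.94
x = -1.68
y = -0.82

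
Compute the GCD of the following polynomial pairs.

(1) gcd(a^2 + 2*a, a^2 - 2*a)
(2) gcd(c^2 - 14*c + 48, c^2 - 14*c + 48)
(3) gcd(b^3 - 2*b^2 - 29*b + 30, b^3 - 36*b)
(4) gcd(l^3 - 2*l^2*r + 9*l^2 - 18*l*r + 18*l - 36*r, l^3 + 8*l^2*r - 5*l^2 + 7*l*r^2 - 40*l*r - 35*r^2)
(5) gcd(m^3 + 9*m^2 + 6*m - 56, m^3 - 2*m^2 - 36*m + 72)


(1) = a
(2) = c^2 - 14*c + 48
(3) = b - 6
(4) = gcd((l + 3)*(l + 6)*(l - 2*r), (l - 5)*(l + r)*(l + 7*r)) = 1
(5) = m - 2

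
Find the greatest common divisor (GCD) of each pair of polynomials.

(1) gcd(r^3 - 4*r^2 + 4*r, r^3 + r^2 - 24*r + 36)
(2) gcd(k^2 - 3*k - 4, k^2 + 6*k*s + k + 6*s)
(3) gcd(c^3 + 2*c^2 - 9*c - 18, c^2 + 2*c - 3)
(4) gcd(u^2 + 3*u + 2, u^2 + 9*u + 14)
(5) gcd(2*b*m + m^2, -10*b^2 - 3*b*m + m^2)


(1) = r - 2
(2) = k + 1
(3) = c + 3
(4) = u + 2
(5) = gcd(m*(2*b + m), (-5*b + m)*(2*b + m)) = 2*b + m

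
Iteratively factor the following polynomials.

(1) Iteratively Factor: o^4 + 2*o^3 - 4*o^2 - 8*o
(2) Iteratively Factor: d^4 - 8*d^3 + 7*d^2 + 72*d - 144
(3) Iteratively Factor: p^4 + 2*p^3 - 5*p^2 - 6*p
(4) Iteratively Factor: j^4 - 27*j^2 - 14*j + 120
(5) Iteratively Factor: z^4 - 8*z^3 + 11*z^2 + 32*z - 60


(1) = (o - 2)*(o^3 + 4*o^2 + 4*o) = (o - 2)*(o + 2)*(o^2 + 2*o) = (o - 2)*(o + 2)^2*(o)
(2) = (d - 4)*(d^3 - 4*d^2 - 9*d + 36) = (d - 4)*(d - 3)*(d^2 - d - 12) = (d - 4)*(d - 3)*(d + 3)*(d - 4)
(3) = (p + 3)*(p^3 - p^2 - 2*p) = (p - 2)*(p + 3)*(p^2 + p) = (p - 2)*(p + 1)*(p + 3)*(p)
(4) = (j + 3)*(j^3 - 3*j^2 - 18*j + 40) = (j - 2)*(j + 3)*(j^2 - j - 20) = (j - 5)*(j - 2)*(j + 3)*(j + 4)
(5) = (z - 3)*(z^3 - 5*z^2 - 4*z + 20) = (z - 3)*(z - 2)*(z^2 - 3*z - 10) = (z - 5)*(z - 3)*(z - 2)*(z + 2)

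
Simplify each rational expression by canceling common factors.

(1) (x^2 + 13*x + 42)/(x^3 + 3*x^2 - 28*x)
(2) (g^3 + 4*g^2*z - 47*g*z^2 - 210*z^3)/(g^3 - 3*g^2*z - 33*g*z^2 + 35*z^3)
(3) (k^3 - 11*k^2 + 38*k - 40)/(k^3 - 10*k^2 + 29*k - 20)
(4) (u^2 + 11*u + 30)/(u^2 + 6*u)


(1) = (x + 6)/(x^2 - 4*x)
(2) = (-g - 6*z)/(-g + z)
(3) = (k - 2)/(k - 1)
(4) = (u + 5)/u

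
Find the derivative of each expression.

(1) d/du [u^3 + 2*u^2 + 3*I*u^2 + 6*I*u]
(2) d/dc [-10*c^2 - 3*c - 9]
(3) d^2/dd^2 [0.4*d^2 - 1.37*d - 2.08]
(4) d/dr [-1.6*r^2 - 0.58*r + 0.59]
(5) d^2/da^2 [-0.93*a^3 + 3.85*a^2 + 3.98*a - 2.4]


(1) = 3*u^2 + u*(4 + 6*I) + 6*I
(2) = -20*c - 3
(3) = 0.800000000000000
(4) = -3.2*r - 0.58
(5) = 7.7 - 5.58*a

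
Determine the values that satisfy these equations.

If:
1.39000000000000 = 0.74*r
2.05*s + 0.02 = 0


Then:
r = 1.88
s = -0.01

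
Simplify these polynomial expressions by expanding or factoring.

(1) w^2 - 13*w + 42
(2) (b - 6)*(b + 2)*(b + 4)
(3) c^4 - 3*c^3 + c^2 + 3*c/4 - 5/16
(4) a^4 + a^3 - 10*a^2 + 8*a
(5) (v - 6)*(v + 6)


(1) = (w - 7)*(w - 6)
(2) = b^3 - 28*b - 48
(3) = (c - 5/2)*(c - 1/2)^2*(c + 1/2)
(4) = a*(a - 2)*(a - 1)*(a + 4)
(5) = v^2 - 36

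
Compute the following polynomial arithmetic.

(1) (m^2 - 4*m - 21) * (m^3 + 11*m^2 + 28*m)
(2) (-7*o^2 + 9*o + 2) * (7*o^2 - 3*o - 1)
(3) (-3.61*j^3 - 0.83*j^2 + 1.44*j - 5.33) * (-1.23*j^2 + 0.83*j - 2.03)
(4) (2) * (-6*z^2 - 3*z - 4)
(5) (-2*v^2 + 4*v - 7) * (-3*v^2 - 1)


(1) = m^5 + 7*m^4 - 37*m^3 - 343*m^2 - 588*m
(2) = -49*o^4 + 84*o^3 - 6*o^2 - 15*o - 2
(3) = 4.4403*j^5 - 1.9754*j^4 + 4.8682*j^3 + 9.436*j^2 - 7.3471*j + 10.8199
(4) = -12*z^2 - 6*z - 8
(5) = 6*v^4 - 12*v^3 + 23*v^2 - 4*v + 7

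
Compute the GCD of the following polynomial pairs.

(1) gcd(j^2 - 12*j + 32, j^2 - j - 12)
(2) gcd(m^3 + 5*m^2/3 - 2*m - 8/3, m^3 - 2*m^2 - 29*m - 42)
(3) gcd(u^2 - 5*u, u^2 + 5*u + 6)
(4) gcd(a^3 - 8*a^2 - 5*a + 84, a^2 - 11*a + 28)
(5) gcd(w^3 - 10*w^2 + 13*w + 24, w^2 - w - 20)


(1) = gcd((j - 8)*(j - 4), (j - 4)*(j + 3)) = j - 4
(2) = m + 2
(3) = gcd(u*(u - 5), (u + 2)*(u + 3)) = 1
(4) = gcd((a - 7)*(a - 4)*(a + 3), (a - 7)*(a - 4)) = a^2 - 11*a + 28
(5) = 1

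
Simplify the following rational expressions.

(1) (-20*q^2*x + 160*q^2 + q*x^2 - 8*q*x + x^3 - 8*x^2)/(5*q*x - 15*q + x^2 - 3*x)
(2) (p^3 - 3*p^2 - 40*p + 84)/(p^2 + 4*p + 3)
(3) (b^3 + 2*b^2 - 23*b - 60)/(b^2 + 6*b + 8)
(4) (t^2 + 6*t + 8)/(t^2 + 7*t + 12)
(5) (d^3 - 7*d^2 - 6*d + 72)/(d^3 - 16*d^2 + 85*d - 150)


(1) = (-4*q*x + 32*q + x^2 - 8*x)/(x - 3)
(2) = (p^3 - 3*p^2 - 40*p + 84)/(p^2 + 4*p + 3)
(3) = (b^2 - 2*b - 15)/(b + 2)
(4) = (t + 2)/(t + 3)
(5) = (d^2 - d - 12)/(d^2 - 10*d + 25)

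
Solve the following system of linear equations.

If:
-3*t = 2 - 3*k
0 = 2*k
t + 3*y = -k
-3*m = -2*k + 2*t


Then:
k = 0
m = 4/9
t = -2/3
y = 2/9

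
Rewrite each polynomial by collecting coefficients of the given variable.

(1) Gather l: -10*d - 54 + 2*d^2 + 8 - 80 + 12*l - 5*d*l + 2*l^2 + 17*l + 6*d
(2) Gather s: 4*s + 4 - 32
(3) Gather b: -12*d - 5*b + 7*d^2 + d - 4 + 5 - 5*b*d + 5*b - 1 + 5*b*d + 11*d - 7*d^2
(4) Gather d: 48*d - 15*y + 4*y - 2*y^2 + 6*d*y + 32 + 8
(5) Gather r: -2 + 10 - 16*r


(1) = 2*d^2 - 4*d + 2*l^2 + l*(29 - 5*d) - 126
(2) = 4*s - 28
(3) = 0
(4) = d*(6*y + 48) - 2*y^2 - 11*y + 40
(5) = 8 - 16*r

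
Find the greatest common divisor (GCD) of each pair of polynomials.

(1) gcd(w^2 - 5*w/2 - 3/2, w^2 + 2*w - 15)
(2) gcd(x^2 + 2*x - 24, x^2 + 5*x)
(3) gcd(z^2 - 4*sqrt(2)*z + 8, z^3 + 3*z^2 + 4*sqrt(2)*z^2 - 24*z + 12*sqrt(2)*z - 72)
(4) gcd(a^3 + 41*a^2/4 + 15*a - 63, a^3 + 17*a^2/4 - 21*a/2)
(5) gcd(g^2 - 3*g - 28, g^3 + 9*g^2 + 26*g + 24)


(1) = w - 3
(2) = 1
(3) = gcd((z - 2*sqrt(2))^2, (z + 3)*(z - 2*sqrt(2))*(z + 6*sqrt(2))) = z - 2*sqrt(2)
(4) = a^2 + 17*a/4 - 21/2
(5) = gcd((g - 7)*(g + 4), (g + 2)*(g + 3)*(g + 4)) = g + 4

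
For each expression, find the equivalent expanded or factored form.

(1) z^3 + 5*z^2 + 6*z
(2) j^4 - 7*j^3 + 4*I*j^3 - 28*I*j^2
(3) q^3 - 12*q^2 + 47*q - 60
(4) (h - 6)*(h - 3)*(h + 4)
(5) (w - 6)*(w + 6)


(1) = z*(z + 2)*(z + 3)
(2) = j^2*(j - 7)*(j + 4*I)
(3) = (q - 5)*(q - 4)*(q - 3)
(4) = h^3 - 5*h^2 - 18*h + 72
(5) = w^2 - 36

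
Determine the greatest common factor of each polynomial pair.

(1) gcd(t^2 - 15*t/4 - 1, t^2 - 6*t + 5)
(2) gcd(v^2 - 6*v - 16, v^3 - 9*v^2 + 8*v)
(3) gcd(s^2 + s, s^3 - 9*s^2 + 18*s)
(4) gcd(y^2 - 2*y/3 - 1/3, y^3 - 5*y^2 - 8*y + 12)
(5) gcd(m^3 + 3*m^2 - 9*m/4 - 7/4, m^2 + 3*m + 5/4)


(1) = 1
(2) = gcd((v - 8)*(v + 2), v*(v - 8)*(v - 1)) = v - 8
(3) = gcd(s*(s + 1), s*(s - 6)*(s - 3)) = s
(4) = gcd((y - 1)*(y + 1/3), (y - 6)*(y - 1)*(y + 2)) = y - 1
(5) = m + 1/2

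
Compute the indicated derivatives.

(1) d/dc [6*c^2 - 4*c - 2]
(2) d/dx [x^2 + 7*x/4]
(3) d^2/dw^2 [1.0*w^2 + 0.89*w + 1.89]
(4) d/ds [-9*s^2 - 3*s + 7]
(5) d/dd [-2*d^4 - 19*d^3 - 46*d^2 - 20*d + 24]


(1) = 12*c - 4
(2) = 2*x + 7/4
(3) = 2.00000000000000
(4) = -18*s - 3
(5) = -8*d^3 - 57*d^2 - 92*d - 20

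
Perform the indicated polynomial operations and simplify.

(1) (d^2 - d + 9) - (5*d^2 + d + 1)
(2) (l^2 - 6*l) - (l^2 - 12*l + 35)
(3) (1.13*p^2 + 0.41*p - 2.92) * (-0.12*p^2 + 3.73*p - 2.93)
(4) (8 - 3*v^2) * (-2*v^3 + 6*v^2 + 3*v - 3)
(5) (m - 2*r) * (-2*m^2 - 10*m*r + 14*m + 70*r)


(1) = -4*d^2 - 2*d + 8
(2) = 6*l - 35
(3) = -0.1356*p^4 + 4.1657*p^3 - 1.4312*p^2 - 12.0929*p + 8.5556
(4) = 6*v^5 - 18*v^4 - 25*v^3 + 57*v^2 + 24*v - 24
(5) = -2*m^3 - 6*m^2*r + 14*m^2 + 20*m*r^2 + 42*m*r - 140*r^2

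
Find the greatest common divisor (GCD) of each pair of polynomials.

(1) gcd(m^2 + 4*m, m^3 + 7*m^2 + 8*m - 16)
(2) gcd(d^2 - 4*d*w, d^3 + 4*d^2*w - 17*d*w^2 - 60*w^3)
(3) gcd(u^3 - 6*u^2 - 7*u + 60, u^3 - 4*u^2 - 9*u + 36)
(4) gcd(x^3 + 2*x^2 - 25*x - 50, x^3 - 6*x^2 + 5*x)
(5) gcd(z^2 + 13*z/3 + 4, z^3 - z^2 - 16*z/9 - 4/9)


(1) = gcd(m*(m + 4), (m - 1)*(m + 4)^2) = m + 4
(2) = -d + 4*w
(3) = u^2 - u - 12
(4) = x - 5
(5) = 1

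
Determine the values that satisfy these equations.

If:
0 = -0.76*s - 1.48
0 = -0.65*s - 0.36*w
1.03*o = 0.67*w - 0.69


Then:
o = 1.62
s = -1.95
w = 3.52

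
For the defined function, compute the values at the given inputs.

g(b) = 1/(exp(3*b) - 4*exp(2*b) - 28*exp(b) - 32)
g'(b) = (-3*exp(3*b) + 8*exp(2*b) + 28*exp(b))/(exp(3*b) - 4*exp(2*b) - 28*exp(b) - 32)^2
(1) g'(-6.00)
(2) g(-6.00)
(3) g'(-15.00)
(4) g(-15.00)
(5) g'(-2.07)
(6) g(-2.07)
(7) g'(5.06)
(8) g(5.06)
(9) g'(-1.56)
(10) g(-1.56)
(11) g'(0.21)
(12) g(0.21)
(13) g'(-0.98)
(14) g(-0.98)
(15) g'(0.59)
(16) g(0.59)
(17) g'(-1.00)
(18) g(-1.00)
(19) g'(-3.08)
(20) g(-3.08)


(1) = 0.00
(2) = -0.03
(3) = 0.00
(4) = -0.03
(5) = 0.00
(6) = -0.03
(7) = -0.00
(8) = 0.00
(9) = 0.00
(10) = -0.03
(11) = 0.01
(12) = -0.01
(13) = 0.01
(14) = -0.02
(15) = 0.01
(16) = -0.01
(17) = 0.01
(18) = -0.02
(19) = 0.00
(20) = -0.03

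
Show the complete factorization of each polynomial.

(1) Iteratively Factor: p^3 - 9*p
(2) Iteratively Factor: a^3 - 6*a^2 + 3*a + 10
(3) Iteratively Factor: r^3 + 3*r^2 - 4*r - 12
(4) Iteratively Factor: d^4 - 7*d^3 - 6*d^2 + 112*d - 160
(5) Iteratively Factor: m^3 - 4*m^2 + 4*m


(1) = (p + 3)*(p^2 - 3*p) = (p - 3)*(p + 3)*(p)
(2) = (a - 5)*(a^2 - a - 2) = (a - 5)*(a - 2)*(a + 1)
(3) = (r + 3)*(r^2 - 4) = (r + 2)*(r + 3)*(r - 2)
(4) = (d - 5)*(d^3 - 2*d^2 - 16*d + 32) = (d - 5)*(d - 2)*(d^2 - 16) = (d - 5)*(d - 4)*(d - 2)*(d + 4)
(5) = (m - 2)*(m^2 - 2*m) = (m - 2)^2*(m)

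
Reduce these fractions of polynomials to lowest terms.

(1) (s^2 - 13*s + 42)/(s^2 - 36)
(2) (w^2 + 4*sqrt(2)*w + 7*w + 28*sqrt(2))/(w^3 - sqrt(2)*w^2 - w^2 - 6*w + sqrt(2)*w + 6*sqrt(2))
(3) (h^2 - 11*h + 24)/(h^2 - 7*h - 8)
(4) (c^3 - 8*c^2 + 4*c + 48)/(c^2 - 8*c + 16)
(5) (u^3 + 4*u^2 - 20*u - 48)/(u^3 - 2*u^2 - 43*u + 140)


(1) = (s - 7)/(s + 6)
(2) = (w^2 + w*(4*sqrt(2) + 7) + 28*sqrt(2))/(w^3 + w^2*(-sqrt(2) - 1) + w*(-6 + sqrt(2)) + 6*sqrt(2))
(3) = (h - 3)/(h + 1)
(4) = (c^2 - 4*c - 12)/(c - 4)
(5) = (u^2 + 8*u + 12)/(u^2 + 2*u - 35)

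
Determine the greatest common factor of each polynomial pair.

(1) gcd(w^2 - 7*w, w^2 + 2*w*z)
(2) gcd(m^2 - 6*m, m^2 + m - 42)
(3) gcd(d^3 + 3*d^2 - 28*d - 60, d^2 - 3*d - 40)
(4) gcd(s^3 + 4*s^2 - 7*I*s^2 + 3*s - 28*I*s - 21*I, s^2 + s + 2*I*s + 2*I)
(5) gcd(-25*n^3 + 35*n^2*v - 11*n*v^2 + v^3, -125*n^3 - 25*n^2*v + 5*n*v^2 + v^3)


(1) = gcd(w*(w - 7), w*(w + 2*z)) = w
(2) = gcd(m*(m - 6), (m - 6)*(m + 7)) = m - 6
(3) = gcd((d - 5)*(d + 2)*(d + 6), (d - 8)*(d + 5)) = 1
(4) = s + 1
(5) = gcd((-5*n + v)^2*(-n + v), (-5*n + v)*(5*n + v)^2) = -5*n + v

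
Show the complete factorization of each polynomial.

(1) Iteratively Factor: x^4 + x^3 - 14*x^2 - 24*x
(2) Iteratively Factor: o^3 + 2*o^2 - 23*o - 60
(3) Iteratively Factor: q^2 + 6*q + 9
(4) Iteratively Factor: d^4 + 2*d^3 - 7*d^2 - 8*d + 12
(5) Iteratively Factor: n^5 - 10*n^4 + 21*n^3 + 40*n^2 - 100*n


(1) = (x + 3)*(x^3 - 2*x^2 - 8*x) = (x - 4)*(x + 3)*(x^2 + 2*x) = x*(x - 4)*(x + 3)*(x + 2)
(2) = (o - 5)*(o^2 + 7*o + 12) = (o - 5)*(o + 3)*(o + 4)
(3) = (q + 3)*(q + 3)
(4) = (d + 3)*(d^3 - d^2 - 4*d + 4) = (d + 2)*(d + 3)*(d^2 - 3*d + 2) = (d - 2)*(d + 2)*(d + 3)*(d - 1)
(5) = (n + 2)*(n^4 - 12*n^3 + 45*n^2 - 50*n) = (n - 2)*(n + 2)*(n^3 - 10*n^2 + 25*n) = (n - 5)*(n - 2)*(n + 2)*(n^2 - 5*n) = (n - 5)^2*(n - 2)*(n + 2)*(n)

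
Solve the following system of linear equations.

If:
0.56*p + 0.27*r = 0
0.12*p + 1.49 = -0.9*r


Then:
p = 0.85
r = -1.77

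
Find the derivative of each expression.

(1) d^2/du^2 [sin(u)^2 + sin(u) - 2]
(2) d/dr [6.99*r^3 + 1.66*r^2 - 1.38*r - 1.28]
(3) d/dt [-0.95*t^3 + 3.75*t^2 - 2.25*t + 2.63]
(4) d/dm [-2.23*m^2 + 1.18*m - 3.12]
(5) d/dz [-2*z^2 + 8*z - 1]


(1) = -sin(u) + 2*cos(2*u)
(2) = 20.97*r^2 + 3.32*r - 1.38
(3) = -2.85*t^2 + 7.5*t - 2.25
(4) = 1.18 - 4.46*m
(5) = 8 - 4*z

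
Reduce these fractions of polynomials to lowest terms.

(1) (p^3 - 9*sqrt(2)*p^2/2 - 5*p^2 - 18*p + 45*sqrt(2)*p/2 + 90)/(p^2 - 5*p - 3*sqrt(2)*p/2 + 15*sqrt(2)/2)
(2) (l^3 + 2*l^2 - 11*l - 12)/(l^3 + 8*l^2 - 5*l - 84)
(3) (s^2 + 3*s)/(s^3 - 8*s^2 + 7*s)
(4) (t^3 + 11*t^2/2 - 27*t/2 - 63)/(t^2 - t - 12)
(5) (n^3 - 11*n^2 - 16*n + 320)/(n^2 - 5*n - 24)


(1) = (4*p^2 - 18*sqrt(2)*p - 72)/(4*p - 6*sqrt(2))
(2) = (l + 1)/(l + 7)
(3) = (s + 3)/(s^2 - 8*s + 7)
(4) = (2*t^2 + 5*t - 42)/(2*t - 8)
(5) = (n^2 - 3*n - 40)/(n + 3)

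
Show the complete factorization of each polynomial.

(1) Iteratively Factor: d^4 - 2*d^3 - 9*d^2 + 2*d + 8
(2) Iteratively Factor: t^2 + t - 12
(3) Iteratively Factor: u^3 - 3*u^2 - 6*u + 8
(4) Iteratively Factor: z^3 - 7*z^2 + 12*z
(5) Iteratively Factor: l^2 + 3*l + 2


(1) = (d - 4)*(d^3 + 2*d^2 - d - 2) = (d - 4)*(d + 1)*(d^2 + d - 2) = (d - 4)*(d - 1)*(d + 1)*(d + 2)
(2) = (t - 3)*(t + 4)
(3) = (u - 1)*(u^2 - 2*u - 8) = (u - 4)*(u - 1)*(u + 2)
(4) = (z)*(z^2 - 7*z + 12) = z*(z - 4)*(z - 3)
(5) = (l + 1)*(l + 2)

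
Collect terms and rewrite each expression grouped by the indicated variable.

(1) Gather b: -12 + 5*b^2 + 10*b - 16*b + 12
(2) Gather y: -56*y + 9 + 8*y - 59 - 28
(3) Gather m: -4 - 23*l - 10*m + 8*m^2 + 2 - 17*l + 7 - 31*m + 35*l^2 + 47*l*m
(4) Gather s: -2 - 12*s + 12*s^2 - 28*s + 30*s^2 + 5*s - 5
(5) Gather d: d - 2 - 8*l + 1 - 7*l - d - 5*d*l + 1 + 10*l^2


(1) = 5*b^2 - 6*b
(2) = -48*y - 78
(3) = 35*l^2 - 40*l + 8*m^2 + m*(47*l - 41) + 5
(4) = 42*s^2 - 35*s - 7
(5) = -5*d*l + 10*l^2 - 15*l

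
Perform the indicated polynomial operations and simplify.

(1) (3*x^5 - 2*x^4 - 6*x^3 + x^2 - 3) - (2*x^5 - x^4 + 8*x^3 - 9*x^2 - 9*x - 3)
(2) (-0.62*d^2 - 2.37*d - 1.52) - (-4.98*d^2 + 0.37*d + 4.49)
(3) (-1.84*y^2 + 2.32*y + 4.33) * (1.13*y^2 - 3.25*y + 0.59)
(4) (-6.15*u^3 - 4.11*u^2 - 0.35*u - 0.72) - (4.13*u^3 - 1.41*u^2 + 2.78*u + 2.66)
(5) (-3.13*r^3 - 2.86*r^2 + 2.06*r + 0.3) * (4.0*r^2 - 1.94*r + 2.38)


(1) = x^5 - x^4 - 14*x^3 + 10*x^2 + 9*x
(2) = 4.36*d^2 - 2.74*d - 6.01
(3) = -2.0792*y^4 + 8.6016*y^3 - 3.7327*y^2 - 12.7037*y + 2.5547
(4) = -10.28*u^3 - 2.7*u^2 - 3.13*u - 3.38
(5) = -12.52*r^5 - 5.3678*r^4 + 6.339*r^3 - 9.6032*r^2 + 4.3208*r + 0.714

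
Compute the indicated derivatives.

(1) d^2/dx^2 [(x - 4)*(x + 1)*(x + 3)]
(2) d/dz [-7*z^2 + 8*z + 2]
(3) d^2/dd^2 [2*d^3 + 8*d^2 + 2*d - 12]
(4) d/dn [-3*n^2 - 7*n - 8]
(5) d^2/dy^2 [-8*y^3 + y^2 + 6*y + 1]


(1) = 6*x
(2) = 8 - 14*z
(3) = 12*d + 16
(4) = -6*n - 7
(5) = 2 - 48*y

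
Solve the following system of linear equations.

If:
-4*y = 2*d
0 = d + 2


Then:
d = -2
y = 1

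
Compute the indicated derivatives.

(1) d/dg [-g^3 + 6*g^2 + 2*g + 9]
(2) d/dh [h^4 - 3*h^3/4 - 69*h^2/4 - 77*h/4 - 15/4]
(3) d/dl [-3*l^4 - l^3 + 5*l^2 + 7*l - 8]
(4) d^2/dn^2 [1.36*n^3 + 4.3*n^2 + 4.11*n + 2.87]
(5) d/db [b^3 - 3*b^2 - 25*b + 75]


(1) = -3*g^2 + 12*g + 2
(2) = 4*h^3 - 9*h^2/4 - 69*h/2 - 77/4
(3) = -12*l^3 - 3*l^2 + 10*l + 7
(4) = 8.16*n + 8.6
(5) = 3*b^2 - 6*b - 25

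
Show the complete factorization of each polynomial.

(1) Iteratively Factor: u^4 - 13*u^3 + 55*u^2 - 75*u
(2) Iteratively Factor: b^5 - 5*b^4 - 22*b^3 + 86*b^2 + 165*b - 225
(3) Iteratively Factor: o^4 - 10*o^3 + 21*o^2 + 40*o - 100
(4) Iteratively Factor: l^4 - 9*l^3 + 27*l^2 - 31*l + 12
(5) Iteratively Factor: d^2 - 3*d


(1) = (u - 5)*(u^3 - 8*u^2 + 15*u) = u*(u - 5)*(u^2 - 8*u + 15) = u*(u - 5)^2*(u - 3)
(2) = (b - 5)*(b^4 - 22*b^2 - 24*b + 45) = (b - 5)^2*(b^3 + 5*b^2 + 3*b - 9) = (b - 5)^2*(b + 3)*(b^2 + 2*b - 3) = (b - 5)^2*(b + 3)^2*(b - 1)
(3) = (o + 2)*(o^3 - 12*o^2 + 45*o - 50) = (o - 5)*(o + 2)*(o^2 - 7*o + 10) = (o - 5)^2*(o + 2)*(o - 2)
(4) = (l - 3)*(l^3 - 6*l^2 + 9*l - 4) = (l - 3)*(l - 1)*(l^2 - 5*l + 4) = (l - 4)*(l - 3)*(l - 1)*(l - 1)
(5) = (d - 3)*(d)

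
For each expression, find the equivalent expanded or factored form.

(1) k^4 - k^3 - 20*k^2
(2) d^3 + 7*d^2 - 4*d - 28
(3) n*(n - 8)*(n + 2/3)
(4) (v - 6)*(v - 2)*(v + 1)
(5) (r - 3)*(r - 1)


(1) = k^2*(k - 5)*(k + 4)
(2) = (d - 2)*(d + 2)*(d + 7)
(3) = n^3 - 22*n^2/3 - 16*n/3
(4) = v^3 - 7*v^2 + 4*v + 12
(5) = r^2 - 4*r + 3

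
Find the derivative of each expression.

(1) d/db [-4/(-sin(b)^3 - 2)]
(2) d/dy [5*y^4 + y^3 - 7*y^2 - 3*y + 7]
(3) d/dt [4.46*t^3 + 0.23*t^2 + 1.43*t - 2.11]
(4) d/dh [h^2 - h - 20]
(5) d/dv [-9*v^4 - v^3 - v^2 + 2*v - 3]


(1) = -12*sin(b)^2*cos(b)/(sin(b)^3 + 2)^2
(2) = 20*y^3 + 3*y^2 - 14*y - 3
(3) = 13.38*t^2 + 0.46*t + 1.43
(4) = 2*h - 1
(5) = -36*v^3 - 3*v^2 - 2*v + 2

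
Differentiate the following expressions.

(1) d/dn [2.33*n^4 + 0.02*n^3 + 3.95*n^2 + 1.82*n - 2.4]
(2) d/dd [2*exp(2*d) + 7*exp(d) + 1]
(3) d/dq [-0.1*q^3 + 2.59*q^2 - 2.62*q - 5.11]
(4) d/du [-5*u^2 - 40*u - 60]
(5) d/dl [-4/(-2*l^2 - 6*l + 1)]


(1) = 9.32*n^3 + 0.06*n^2 + 7.9*n + 1.82
(2) = (4*exp(d) + 7)*exp(d)
(3) = -0.3*q^2 + 5.18*q - 2.62
(4) = -10*u - 40
(5) = 8*(-2*l - 3)/(2*l^2 + 6*l - 1)^2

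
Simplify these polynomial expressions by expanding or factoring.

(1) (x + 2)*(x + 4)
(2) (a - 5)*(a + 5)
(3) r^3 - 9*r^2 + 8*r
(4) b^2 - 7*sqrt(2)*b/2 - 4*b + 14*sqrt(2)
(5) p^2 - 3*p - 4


(1) = x^2 + 6*x + 8
(2) = a^2 - 25
(3) = r*(r - 8)*(r - 1)
(4) = (b - 4)*(b - 7*sqrt(2)/2)
(5) = (p - 4)*(p + 1)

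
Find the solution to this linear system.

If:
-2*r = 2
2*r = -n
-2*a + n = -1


Then:
a = 3/2
n = 2
r = -1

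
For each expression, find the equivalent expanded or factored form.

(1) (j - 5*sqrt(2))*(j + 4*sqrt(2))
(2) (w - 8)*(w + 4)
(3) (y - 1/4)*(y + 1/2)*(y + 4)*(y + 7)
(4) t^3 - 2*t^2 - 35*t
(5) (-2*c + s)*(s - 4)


(1) = j^2 - sqrt(2)*j - 40
(2) = w^2 - 4*w - 32
(3) = y^4 + 45*y^3/4 + 245*y^2/8 + 45*y/8 - 7/2
(4) = t*(t - 7)*(t + 5)
(5) = -2*c*s + 8*c + s^2 - 4*s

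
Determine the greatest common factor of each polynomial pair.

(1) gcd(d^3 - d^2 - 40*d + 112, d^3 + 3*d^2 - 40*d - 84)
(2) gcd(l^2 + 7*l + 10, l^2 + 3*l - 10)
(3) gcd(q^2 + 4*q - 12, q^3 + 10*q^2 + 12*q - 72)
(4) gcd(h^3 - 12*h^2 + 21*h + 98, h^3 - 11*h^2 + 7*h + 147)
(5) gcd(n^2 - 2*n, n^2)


(1) = gcd((d - 4)^2*(d + 7), (d - 6)*(d + 2)*(d + 7)) = d + 7
(2) = gcd((l + 2)*(l + 5), (l - 2)*(l + 5)) = l + 5
(3) = q^2 + 4*q - 12
(4) = h^2 - 14*h + 49
(5) = gcd(n*(n - 2), n^2) = n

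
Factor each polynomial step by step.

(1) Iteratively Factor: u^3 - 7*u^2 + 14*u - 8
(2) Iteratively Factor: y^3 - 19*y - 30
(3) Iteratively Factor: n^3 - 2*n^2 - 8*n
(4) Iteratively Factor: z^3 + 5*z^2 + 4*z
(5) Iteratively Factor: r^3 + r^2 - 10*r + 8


(1) = (u - 2)*(u^2 - 5*u + 4) = (u - 2)*(u - 1)*(u - 4)
(2) = (y - 5)*(y^2 + 5*y + 6) = (y - 5)*(y + 2)*(y + 3)
(3) = (n + 2)*(n^2 - 4*n) = n*(n + 2)*(n - 4)
(4) = (z + 4)*(z^2 + z) = z*(z + 4)*(z + 1)
(5) = (r + 4)*(r^2 - 3*r + 2) = (r - 1)*(r + 4)*(r - 2)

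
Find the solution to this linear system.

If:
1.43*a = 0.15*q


Then:
a = 0.104895104895105*q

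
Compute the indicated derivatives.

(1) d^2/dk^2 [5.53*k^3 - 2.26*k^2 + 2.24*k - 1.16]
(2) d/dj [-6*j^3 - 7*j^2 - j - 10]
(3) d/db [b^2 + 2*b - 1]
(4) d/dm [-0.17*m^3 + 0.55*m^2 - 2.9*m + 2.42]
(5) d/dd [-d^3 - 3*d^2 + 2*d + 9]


(1) = 33.18*k - 4.52
(2) = -18*j^2 - 14*j - 1
(3) = 2*b + 2
(4) = -0.51*m^2 + 1.1*m - 2.9
(5) = -3*d^2 - 6*d + 2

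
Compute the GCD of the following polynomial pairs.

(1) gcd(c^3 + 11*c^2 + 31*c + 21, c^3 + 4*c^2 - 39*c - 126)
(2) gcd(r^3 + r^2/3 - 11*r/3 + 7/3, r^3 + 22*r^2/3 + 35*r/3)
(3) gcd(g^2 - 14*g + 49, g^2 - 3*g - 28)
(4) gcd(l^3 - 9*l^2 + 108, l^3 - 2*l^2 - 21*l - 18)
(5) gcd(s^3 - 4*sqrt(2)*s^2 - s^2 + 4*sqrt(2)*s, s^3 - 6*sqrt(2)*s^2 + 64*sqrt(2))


(1) = c^2 + 10*c + 21
(2) = gcd((r - 1)^2*(r + 7/3), r*(r + 7/3)*(r + 5)) = r + 7/3
(3) = g - 7
(4) = l^2 - 3*l - 18
(5) = gcd(s*(s - 1)*(s - 4*sqrt(2)), (s - 4*sqrt(2))^2*(s + 2*sqrt(2))) = s - 4*sqrt(2)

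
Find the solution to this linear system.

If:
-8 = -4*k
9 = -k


Then:
No Solution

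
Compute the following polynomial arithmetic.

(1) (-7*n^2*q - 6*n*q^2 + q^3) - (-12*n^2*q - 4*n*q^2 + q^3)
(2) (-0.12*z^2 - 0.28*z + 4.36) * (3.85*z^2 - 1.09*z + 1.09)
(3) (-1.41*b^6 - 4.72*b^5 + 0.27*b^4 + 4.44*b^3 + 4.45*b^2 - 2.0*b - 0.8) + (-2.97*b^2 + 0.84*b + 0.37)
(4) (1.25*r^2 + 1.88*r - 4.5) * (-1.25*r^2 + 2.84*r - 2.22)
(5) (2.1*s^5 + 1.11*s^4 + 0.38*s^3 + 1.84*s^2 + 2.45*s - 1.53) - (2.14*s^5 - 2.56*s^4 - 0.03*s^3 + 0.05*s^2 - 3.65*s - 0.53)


(1) = 5*n^2*q - 2*n*q^2
(2) = -0.462*z^4 - 0.9472*z^3 + 16.9604*z^2 - 5.0576*z + 4.7524
(3) = -1.41*b^6 - 4.72*b^5 + 0.27*b^4 + 4.44*b^3 + 1.48*b^2 - 1.16*b - 0.43
(4) = -1.5625*r^4 + 1.2*r^3 + 8.1892*r^2 - 16.9536*r + 9.99
(5) = -0.04*s^5 + 3.67*s^4 + 0.41*s^3 + 1.79*s^2 + 6.1*s - 1.0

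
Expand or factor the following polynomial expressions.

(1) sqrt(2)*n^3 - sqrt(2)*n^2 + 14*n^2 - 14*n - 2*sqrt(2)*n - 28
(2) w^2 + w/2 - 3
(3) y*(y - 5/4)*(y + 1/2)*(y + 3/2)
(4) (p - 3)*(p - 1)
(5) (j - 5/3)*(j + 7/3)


(1) = (n - 2)*(n + 7*sqrt(2))*(sqrt(2)*n + sqrt(2))
(2) = (w - 3/2)*(w + 2)
(3) = y^4 + 3*y^3/4 - 7*y^2/4 - 15*y/16
(4) = p^2 - 4*p + 3
(5) = j^2 + 2*j/3 - 35/9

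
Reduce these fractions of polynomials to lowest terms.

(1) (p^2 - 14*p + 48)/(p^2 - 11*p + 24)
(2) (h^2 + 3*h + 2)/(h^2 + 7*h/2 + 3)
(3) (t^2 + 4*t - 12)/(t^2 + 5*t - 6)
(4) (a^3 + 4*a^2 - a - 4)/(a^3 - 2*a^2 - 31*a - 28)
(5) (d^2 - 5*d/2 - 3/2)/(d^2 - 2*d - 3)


(1) = (p - 6)/(p - 3)
(2) = (2*h + 2)/(2*h + 3)
(3) = (t - 2)/(t - 1)
(4) = (a - 1)/(a - 7)
(5) = (2*d + 1)/(2*d + 2)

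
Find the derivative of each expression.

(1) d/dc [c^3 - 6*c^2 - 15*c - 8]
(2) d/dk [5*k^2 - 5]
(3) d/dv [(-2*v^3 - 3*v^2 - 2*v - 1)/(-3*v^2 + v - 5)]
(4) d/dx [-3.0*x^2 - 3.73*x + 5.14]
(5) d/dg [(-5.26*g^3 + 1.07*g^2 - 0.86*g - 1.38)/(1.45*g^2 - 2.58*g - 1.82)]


(1) = 3*c^2 - 12*c - 15
(2) = 10*k
(3) = (6*v^4 - 4*v^3 + 21*v^2 + 24*v + 11)/(9*v^4 - 6*v^3 + 31*v^2 - 10*v + 25)
(4) = -6.0*x - 3.73
(5) = (-7.627*g^4 + 27.1416*g^3 + 27.206*g^2 + 0.1072*g - 1.9952)/(2.1025*g^4 - 7.482*g^3 + 1.3784*g^2 + 9.3912*g + 3.3124)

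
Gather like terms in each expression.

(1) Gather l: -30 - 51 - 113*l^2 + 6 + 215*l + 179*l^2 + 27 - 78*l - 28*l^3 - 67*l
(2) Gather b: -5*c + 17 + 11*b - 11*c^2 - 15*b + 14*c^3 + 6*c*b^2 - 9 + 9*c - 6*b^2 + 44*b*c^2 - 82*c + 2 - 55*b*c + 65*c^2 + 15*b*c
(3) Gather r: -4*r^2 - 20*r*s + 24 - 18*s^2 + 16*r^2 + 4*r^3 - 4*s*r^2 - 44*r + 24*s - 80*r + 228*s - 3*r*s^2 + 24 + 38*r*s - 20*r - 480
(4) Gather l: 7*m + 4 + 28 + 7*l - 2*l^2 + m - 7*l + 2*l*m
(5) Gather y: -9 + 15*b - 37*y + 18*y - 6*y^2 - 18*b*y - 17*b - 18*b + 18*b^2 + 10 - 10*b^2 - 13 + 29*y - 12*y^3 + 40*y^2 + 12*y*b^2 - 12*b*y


(1) = -28*l^3 + 66*l^2 + 70*l - 48
(2) = b^2*(6*c - 6) + b*(44*c^2 - 40*c - 4) + 14*c^3 + 54*c^2 - 78*c + 10
(3) = 4*r^3 + r^2*(12 - 4*s) + r*(-3*s^2 + 18*s - 144) - 18*s^2 + 252*s - 432
(4) = -2*l^2 + 2*l*m + 8*m + 32
(5) = 8*b^2 - 20*b - 12*y^3 + 34*y^2 + y*(12*b^2 - 30*b + 10) - 12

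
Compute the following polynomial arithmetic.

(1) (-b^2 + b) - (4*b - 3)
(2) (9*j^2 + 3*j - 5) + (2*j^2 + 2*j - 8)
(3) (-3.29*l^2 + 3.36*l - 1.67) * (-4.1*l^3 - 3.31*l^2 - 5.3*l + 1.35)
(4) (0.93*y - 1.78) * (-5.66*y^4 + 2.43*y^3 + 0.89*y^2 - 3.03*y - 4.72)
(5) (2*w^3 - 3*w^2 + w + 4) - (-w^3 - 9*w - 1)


(1) = -b^2 - 3*b + 3
(2) = 11*j^2 + 5*j - 13
(3) = 13.489*l^5 - 2.8861*l^4 + 13.1624*l^3 - 16.7218*l^2 + 13.387*l - 2.2545
(4) = -5.2638*y^5 + 12.3347*y^4 - 3.4977*y^3 - 4.4021*y^2 + 1.0038*y + 8.4016
(5) = 3*w^3 - 3*w^2 + 10*w + 5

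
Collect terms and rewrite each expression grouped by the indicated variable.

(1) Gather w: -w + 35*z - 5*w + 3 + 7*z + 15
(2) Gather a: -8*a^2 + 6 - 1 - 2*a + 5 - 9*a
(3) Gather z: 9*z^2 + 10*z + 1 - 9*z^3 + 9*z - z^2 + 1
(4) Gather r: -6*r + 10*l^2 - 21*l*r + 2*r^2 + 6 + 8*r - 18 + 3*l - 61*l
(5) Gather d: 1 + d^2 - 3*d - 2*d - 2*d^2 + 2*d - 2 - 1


(1) = -6*w + 42*z + 18
(2) = -8*a^2 - 11*a + 10
(3) = -9*z^3 + 8*z^2 + 19*z + 2
(4) = 10*l^2 - 58*l + 2*r^2 + r*(2 - 21*l) - 12
(5) = -d^2 - 3*d - 2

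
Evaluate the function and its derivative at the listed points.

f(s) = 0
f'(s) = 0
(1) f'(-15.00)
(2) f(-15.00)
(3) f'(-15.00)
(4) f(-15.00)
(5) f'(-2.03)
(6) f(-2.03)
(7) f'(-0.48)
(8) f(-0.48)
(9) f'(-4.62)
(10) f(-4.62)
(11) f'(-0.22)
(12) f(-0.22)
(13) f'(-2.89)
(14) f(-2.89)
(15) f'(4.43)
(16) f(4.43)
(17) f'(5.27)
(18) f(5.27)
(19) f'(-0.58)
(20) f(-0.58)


(1) = 0.00
(2) = 0.00
(3) = 0.00
(4) = 0.00
(5) = 0.00
(6) = 0.00
(7) = 0.00
(8) = 0.00
(9) = 0.00
(10) = 0.00
(11) = 0.00
(12) = 0.00
(13) = 0.00
(14) = 0.00
(15) = 0.00
(16) = 0.00
(17) = 0.00
(18) = 0.00
(19) = 0.00
(20) = 0.00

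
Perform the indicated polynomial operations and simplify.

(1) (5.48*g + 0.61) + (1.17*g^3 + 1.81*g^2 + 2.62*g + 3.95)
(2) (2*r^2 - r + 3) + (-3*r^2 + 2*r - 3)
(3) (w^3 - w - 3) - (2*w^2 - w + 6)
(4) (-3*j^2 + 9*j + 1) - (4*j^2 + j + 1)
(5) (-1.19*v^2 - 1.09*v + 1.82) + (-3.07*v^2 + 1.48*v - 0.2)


(1) = 1.17*g^3 + 1.81*g^2 + 8.1*g + 4.56
(2) = -r^2 + r
(3) = w^3 - 2*w^2 - 9
(4) = -7*j^2 + 8*j
(5) = -4.26*v^2 + 0.39*v + 1.62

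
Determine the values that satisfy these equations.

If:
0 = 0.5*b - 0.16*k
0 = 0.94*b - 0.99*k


Then:
b = 0.00
k = 0.00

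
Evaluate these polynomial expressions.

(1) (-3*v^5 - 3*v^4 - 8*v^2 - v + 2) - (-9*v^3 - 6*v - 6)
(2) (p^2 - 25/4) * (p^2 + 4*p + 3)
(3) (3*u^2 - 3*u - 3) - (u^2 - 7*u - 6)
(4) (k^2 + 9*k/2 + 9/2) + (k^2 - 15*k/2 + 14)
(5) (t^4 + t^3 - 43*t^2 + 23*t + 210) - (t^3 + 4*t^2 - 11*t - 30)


(1) = -3*v^5 - 3*v^4 + 9*v^3 - 8*v^2 + 5*v + 8
(2) = p^4 + 4*p^3 - 13*p^2/4 - 25*p - 75/4
(3) = 2*u^2 + 4*u + 3
(4) = 2*k^2 - 3*k + 37/2
(5) = t^4 - 47*t^2 + 34*t + 240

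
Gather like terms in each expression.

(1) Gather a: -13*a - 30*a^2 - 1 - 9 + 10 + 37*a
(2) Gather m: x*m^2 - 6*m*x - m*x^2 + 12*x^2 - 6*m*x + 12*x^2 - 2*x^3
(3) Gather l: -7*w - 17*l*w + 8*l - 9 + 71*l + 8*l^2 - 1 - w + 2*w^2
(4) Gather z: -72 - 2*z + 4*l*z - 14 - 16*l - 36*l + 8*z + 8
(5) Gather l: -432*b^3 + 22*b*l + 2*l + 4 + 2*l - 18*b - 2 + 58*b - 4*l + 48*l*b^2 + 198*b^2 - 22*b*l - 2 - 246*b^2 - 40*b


(1) = -30*a^2 + 24*a
(2) = m^2*x + m*(-x^2 - 12*x) - 2*x^3 + 24*x^2
(3) = 8*l^2 + l*(79 - 17*w) + 2*w^2 - 8*w - 10
(4) = -52*l + z*(4*l + 6) - 78
(5) = -432*b^3 + 48*b^2*l - 48*b^2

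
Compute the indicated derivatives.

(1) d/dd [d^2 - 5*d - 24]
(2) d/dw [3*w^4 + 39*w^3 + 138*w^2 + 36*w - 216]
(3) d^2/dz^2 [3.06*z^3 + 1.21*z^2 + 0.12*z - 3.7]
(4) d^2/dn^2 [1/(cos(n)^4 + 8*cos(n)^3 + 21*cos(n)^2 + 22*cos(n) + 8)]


(1) = 2*d - 5
(2) = 12*w^3 + 117*w^2 + 276*w + 36
(3) = 18.36*z + 2.42
(4) = 2*(8*sin(n)^6 - 112*sin(n)^4*cos(n) - 268*sin(n)^4 + 231*sin(n)^2 + 1779*cos(n)/4 - 102*cos(3*n) + 9*cos(5*n)/4 + 345)/((cos(n) + 1)^4*(cos(n) + 2)^3*(cos(n) + 4)^3)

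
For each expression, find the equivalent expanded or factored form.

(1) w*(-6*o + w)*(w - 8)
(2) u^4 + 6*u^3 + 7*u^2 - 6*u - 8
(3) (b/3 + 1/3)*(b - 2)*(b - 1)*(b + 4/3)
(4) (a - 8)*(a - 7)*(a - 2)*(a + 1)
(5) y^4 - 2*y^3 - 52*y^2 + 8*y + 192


(1) = -6*o*w^2 + 48*o*w + w^3 - 8*w^2
(2) = (u - 1)*(u + 1)*(u + 2)*(u + 4)
(3) = b^4/3 - 2*b^3/9 - 11*b^2/9 + 2*b/9 + 8/9
(4) = a^4 - 16*a^3 + 69*a^2 - 26*a - 112
(5) = (y - 8)*(y - 2)*(y + 2)*(y + 6)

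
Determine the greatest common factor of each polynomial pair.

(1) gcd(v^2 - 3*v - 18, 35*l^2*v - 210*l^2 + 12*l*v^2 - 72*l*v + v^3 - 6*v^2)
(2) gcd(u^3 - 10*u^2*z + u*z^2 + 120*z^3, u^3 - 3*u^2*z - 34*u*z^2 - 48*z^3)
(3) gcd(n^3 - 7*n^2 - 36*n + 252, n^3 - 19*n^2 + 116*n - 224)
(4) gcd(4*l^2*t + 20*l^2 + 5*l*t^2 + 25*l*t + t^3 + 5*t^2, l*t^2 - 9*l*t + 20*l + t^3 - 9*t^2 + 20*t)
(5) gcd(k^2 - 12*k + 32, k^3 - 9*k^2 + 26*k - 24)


(1) = v - 6
(2) = -u^2 + 5*u*z + 24*z^2
(3) = gcd((n - 7)*(n - 6)*(n + 6), (n - 8)*(n - 7)*(n - 4)) = n - 7
(4) = gcd((l + t)*(4*l + t)*(t + 5), (l + t)*(t - 5)*(t - 4)) = l + t
(5) = k - 4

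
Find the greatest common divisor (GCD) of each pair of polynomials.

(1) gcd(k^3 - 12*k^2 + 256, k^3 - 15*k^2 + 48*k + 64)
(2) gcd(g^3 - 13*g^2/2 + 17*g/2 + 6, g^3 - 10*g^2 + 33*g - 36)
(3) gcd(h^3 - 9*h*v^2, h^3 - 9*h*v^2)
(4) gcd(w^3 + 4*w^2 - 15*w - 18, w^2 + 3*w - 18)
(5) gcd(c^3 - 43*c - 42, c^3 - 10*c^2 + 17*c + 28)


(1) = gcd((k - 8)^2*(k + 4), (k - 8)^2*(k + 1)) = k^2 - 16*k + 64
(2) = gcd((g - 4)*(g - 3)*(g + 1/2), (g - 4)*(g - 3)^2) = g^2 - 7*g + 12
(3) = gcd(h*(h - 3*v)*(h + 3*v), h*(h - 3*v)*(h + 3*v)) = -h^3 + 9*h*v^2
(4) = w^2 + 3*w - 18
(5) = gcd((c - 7)*(c + 1)*(c + 6), (c - 7)*(c - 4)*(c + 1)) = c^2 - 6*c - 7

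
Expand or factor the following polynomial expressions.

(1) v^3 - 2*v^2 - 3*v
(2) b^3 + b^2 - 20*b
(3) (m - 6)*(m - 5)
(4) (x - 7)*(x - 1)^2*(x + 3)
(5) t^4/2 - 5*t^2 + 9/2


(1) = v*(v - 3)*(v + 1)
(2) = b*(b - 4)*(b + 5)
(3) = m^2 - 11*m + 30
(4) = x^4 - 6*x^3 - 12*x^2 + 38*x - 21
(5) = (t/2 + 1/2)*(t - 3)*(t - 1)*(t + 3)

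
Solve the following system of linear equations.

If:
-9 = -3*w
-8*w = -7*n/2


Then:
n = 48/7
w = 3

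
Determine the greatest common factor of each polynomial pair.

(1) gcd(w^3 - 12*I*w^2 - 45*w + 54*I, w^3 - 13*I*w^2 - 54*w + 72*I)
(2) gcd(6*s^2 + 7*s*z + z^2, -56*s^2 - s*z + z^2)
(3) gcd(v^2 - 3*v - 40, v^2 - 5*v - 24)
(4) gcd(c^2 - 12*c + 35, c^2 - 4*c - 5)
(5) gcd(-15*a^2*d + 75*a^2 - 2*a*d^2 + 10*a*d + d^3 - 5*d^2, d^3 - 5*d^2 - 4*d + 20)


(1) = w^2 - 9*I*w - 18
(2) = gcd((s + z)*(6*s + z), (-8*s + z)*(7*s + z)) = 1
(3) = v - 8
(4) = gcd((c - 7)*(c - 5), (c - 5)*(c + 1)) = c - 5
(5) = gcd((-5*a + d)*(3*a + d)*(d - 5), (d - 5)*(d - 2)*(d + 2)) = d - 5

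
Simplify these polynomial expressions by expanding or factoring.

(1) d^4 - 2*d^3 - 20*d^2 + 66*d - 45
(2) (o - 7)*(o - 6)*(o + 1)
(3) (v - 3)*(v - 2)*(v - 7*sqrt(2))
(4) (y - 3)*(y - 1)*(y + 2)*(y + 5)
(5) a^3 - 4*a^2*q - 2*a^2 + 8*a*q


(1) = (d - 3)^2*(d - 1)*(d + 5)
(2) = o^3 - 12*o^2 + 29*o + 42
(3) = v^3 - 7*sqrt(2)*v^2 - 5*v^2 + 6*v + 35*sqrt(2)*v - 42*sqrt(2)
(4) = y^4 + 3*y^3 - 15*y^2 - 19*y + 30
(5) = a*(a - 2)*(a - 4*q)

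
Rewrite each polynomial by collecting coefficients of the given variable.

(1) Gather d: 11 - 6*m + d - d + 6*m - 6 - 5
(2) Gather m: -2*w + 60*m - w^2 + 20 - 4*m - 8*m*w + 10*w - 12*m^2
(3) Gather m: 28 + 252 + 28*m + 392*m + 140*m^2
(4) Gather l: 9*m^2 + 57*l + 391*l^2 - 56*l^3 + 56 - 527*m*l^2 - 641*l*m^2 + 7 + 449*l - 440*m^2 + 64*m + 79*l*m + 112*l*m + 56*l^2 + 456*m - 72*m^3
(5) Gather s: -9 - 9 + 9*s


(1) = 0
(2) = -12*m^2 + m*(56 - 8*w) - w^2 + 8*w + 20
(3) = 140*m^2 + 420*m + 280
(4) = -56*l^3 + l^2*(447 - 527*m) + l*(-641*m^2 + 191*m + 506) - 72*m^3 - 431*m^2 + 520*m + 63
(5) = 9*s - 18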